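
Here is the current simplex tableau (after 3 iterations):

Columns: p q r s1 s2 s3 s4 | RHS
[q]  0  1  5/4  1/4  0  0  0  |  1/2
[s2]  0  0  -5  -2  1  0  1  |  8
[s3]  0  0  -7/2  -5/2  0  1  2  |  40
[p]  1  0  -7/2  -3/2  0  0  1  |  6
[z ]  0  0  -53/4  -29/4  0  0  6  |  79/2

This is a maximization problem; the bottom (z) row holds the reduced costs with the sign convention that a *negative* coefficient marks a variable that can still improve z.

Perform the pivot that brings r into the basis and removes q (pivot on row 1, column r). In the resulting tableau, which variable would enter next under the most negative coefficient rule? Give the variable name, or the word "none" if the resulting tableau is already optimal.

Pivot element 5/4. New z-row = old z-row − (-53/4)·(row 1/(5/4)).
Updated z-row coefficients: p: 0, q: 53/5, r: 0, s1: -23/5, s2: 0, s3: 0, s4: 6.
The most negative is -23/5 in column s1, so s1 would enter next.

s1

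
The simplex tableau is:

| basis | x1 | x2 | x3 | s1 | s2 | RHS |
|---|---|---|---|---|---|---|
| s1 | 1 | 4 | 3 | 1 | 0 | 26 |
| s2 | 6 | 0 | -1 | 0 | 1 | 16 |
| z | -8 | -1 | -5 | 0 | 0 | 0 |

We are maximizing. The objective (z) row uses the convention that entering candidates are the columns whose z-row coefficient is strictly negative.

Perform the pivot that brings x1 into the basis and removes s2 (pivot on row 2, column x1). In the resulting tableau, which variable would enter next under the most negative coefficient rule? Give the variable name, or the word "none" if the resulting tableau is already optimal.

Pivot element 6. New z-row = old z-row − (-8)·(row 2/6).
Updated z-row coefficients: x1: 0, x2: -1, x3: -19/3, s1: 0, s2: 4/3.
The most negative is -19/3 in column x3, so x3 would enter next.

x3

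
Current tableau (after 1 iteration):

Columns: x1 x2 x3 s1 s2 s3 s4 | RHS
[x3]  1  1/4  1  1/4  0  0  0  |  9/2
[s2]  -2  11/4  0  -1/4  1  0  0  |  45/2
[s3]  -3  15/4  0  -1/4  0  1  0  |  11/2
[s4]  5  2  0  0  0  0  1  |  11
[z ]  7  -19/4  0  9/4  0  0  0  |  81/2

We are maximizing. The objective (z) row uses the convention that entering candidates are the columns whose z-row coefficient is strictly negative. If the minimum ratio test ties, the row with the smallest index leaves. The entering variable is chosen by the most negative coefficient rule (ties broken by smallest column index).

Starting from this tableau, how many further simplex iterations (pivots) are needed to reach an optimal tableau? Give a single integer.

1

pivot: x2 in, s3 out → z = 712/15
No improving column remains; optimal.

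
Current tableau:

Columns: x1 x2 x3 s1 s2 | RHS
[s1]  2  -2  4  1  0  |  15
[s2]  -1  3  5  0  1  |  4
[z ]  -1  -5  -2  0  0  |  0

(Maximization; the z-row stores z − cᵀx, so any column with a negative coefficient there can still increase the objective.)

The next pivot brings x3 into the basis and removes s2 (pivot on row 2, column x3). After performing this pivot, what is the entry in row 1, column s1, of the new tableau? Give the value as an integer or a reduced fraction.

Pivot element is row 2, column x3: 5.
Normalize row 2: new (row 2, s1) = 0/5 = 0.
row 1 ← row 1 − 4·(new row 2): 1 − 4·0 = 1.

1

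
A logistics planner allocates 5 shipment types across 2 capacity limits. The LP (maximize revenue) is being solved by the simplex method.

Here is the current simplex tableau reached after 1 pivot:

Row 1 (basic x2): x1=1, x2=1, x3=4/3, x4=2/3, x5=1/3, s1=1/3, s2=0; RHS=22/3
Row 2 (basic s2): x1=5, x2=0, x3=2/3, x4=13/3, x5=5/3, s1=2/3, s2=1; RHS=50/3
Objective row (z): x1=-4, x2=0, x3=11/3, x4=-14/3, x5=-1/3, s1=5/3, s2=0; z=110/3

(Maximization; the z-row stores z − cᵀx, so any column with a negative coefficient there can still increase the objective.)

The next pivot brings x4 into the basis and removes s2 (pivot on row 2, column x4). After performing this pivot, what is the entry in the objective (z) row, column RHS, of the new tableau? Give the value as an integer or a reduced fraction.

710/13

Pivot element is row 2, column x4: 13/3.
Normalize row 2: new (row 2, RHS) = (50/3)/(13/3) = 50/13.
z-row ← z-row − (-14/3)·(new row 2): 110/3 − (-14/3)·(50/13) = 710/13.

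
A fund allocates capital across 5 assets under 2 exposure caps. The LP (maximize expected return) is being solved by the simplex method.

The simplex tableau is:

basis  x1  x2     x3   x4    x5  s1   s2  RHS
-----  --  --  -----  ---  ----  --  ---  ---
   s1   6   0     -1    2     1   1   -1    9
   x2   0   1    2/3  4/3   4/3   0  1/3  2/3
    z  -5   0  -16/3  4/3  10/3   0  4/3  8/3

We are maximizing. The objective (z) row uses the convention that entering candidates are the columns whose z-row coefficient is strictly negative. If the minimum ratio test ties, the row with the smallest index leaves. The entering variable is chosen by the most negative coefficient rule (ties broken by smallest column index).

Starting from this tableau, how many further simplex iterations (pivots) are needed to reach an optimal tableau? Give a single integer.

pivot: x3 in, x2 out → z = 8
pivot: x1 in, s1 out → z = 49/3
No improving column remains; optimal.

2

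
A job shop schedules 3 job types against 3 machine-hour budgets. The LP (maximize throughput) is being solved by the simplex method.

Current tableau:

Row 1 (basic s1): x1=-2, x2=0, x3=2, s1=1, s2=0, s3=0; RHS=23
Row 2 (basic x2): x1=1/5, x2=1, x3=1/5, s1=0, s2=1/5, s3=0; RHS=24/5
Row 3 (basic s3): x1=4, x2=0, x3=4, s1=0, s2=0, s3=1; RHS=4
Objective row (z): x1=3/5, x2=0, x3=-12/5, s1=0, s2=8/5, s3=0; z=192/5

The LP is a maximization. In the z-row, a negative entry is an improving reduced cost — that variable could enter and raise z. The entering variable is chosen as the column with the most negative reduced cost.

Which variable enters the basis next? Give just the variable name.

x3

Objective-row coefficients: x1: 3/5, x2: 0, x3: -12/5, s1: 0, s2: 8/5, s3: 0.
The most negative is -12/5 in column x3, so x3 enters.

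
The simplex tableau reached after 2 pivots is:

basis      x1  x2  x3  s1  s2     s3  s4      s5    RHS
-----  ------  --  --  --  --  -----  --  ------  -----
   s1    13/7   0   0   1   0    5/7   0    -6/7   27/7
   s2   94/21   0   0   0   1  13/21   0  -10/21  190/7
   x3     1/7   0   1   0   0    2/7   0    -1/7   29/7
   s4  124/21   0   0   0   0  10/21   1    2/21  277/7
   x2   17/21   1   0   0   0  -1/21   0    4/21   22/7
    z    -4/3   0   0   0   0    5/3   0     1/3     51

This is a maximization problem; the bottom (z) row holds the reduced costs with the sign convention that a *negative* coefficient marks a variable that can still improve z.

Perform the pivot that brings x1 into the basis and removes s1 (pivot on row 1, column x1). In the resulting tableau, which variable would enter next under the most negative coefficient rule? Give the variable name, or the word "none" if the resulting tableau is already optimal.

Pivot element 13/7. New z-row = old z-row − (-4/3)·(row 1/(13/7)).
Updated z-row coefficients: x1: 0, x2: 0, x3: 0, s1: 28/39, s2: 0, s3: 85/39, s4: 0, s5: -11/39.
The most negative is -11/39 in column s5, so s5 would enter next.

s5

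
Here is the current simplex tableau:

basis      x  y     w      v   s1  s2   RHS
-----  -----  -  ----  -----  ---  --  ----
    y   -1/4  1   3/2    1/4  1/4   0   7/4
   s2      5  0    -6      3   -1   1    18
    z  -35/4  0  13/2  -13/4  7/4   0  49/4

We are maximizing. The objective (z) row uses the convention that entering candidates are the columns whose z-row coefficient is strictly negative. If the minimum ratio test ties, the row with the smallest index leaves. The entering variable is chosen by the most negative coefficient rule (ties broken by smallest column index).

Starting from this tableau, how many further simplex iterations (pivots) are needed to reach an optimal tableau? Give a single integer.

2

pivot: x in, s2 out → z = 175/4
pivot: w in, y out → z = 631/12
No improving column remains; optimal.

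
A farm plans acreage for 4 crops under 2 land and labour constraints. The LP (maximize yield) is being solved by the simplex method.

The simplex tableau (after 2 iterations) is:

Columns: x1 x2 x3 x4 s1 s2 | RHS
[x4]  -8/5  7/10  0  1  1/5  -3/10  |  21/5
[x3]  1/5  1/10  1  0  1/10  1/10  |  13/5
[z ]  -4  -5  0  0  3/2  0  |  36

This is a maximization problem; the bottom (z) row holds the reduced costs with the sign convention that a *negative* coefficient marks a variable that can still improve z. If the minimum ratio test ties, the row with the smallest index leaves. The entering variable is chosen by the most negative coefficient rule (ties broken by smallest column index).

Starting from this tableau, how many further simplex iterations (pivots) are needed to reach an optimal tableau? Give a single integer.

pivot: x2 in, x4 out → z = 66
pivot: x1 in, x3 out → z = 138
No improving column remains; optimal.

2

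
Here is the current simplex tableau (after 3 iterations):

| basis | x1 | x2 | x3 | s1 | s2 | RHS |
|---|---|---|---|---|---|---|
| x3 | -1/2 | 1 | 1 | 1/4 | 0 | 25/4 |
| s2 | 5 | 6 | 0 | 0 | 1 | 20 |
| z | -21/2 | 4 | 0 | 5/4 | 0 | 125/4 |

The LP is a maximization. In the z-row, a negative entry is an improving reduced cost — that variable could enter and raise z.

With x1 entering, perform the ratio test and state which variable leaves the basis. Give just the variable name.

Ratios: row 1 (x3): entry -1/2 ≤ 0, skip; row 2 (s2): 20/5 = 4.
Minimum ratio 4 is in the s2 row, so s2 leaves.

s2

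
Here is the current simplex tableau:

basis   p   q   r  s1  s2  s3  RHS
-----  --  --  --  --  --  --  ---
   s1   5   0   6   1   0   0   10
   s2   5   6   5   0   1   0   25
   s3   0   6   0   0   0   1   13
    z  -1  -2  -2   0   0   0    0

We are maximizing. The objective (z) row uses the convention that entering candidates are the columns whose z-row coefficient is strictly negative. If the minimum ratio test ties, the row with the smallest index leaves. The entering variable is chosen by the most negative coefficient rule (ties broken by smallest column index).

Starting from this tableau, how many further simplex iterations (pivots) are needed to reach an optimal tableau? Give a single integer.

2

pivot: q in, s3 out → z = 13/3
pivot: r in, s1 out → z = 23/3
No improving column remains; optimal.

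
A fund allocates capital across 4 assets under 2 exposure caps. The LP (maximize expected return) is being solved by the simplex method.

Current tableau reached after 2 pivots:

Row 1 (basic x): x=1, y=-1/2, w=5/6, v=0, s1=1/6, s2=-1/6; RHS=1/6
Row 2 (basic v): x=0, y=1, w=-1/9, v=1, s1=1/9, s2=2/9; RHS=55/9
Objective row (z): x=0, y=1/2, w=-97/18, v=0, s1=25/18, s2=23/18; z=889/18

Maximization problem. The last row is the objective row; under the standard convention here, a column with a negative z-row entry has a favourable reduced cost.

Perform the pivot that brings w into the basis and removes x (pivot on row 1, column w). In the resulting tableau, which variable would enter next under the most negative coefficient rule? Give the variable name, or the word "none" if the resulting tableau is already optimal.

y

Pivot element 5/6. New z-row = old z-row − (-97/18)·(row 1/(5/6)).
Updated z-row coefficients: x: 97/15, y: -41/15, w: 0, v: 0, s1: 37/15, s2: 1/5.
The most negative is -41/15 in column y, so y would enter next.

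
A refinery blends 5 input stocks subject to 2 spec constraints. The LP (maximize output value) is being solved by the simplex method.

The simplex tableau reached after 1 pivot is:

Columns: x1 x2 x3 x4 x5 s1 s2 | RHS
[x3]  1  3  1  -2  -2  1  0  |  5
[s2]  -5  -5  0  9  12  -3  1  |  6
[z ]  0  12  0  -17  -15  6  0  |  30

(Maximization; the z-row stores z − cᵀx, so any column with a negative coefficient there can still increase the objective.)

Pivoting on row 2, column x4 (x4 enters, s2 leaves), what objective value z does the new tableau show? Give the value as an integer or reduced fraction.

Minimum ratio for x4: 6/9 = 2/3.
z changes by −(z-row coeff of x4)·ratio = −(-17)·(2/3) = 34/3.
New z = 30 + (34/3) = 124/3.

124/3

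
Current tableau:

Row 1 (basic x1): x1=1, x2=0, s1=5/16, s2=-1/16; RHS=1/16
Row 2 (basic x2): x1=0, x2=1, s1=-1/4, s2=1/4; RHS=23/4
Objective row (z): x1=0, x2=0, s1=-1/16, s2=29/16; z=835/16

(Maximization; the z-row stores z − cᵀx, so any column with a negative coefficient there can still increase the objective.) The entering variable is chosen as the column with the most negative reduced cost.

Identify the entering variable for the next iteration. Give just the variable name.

s1

Objective-row coefficients: x1: 0, x2: 0, s1: -1/16, s2: 29/16.
The most negative is -1/16 in column s1, so s1 enters.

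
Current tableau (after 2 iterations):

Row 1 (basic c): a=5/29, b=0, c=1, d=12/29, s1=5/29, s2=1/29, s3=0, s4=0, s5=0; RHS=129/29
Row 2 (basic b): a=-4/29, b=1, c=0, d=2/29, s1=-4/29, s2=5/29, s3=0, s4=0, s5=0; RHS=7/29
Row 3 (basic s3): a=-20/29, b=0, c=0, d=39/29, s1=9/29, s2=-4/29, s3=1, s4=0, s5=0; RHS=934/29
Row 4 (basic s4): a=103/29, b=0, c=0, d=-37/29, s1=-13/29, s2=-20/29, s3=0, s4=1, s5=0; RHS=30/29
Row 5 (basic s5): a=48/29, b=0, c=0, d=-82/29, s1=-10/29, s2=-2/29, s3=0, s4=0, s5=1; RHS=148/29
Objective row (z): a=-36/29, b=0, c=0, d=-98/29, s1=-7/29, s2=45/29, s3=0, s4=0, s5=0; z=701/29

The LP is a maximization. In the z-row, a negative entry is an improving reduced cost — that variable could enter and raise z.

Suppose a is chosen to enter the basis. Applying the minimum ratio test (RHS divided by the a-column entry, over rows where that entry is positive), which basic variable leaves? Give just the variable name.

s4

Ratios: row 1 (c): (129/29)/(5/29) = 129/5; row 2 (b): entry -4/29 ≤ 0, skip; row 3 (s3): entry -20/29 ≤ 0, skip; row 4 (s4): (30/29)/(103/29) = 30/103; row 5 (s5): (148/29)/(48/29) = 37/12.
Minimum ratio 30/103 is in the s4 row, so s4 leaves.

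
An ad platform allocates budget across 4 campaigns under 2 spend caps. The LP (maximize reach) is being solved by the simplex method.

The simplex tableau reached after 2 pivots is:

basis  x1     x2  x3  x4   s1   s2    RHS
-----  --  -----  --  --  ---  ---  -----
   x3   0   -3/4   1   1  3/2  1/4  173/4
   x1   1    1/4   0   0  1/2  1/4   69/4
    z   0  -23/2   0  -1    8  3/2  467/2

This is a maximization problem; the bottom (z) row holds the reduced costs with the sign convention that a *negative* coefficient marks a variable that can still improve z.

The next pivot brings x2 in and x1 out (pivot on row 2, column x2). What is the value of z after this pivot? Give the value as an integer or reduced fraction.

Minimum ratio for x2: (69/4)/(1/4) = 69.
z changes by −(z-row coeff of x2)·ratio = −(-23/2)·69 = 1587/2.
New z = 467/2 + (1587/2) = 1027.

1027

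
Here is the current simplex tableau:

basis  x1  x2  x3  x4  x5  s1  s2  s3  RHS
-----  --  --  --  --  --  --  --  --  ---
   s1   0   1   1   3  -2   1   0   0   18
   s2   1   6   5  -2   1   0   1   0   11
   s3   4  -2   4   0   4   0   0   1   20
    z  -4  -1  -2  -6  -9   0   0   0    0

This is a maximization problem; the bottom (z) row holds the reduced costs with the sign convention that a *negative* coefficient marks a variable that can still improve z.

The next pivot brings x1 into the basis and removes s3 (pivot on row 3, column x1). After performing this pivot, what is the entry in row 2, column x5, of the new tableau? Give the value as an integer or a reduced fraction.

Pivot element is row 3, column x1: 4.
Normalize row 3: new (row 3, x5) = 4/4 = 1.
row 2 ← row 2 − 1·(new row 3): 1 − 1·1 = 0.

0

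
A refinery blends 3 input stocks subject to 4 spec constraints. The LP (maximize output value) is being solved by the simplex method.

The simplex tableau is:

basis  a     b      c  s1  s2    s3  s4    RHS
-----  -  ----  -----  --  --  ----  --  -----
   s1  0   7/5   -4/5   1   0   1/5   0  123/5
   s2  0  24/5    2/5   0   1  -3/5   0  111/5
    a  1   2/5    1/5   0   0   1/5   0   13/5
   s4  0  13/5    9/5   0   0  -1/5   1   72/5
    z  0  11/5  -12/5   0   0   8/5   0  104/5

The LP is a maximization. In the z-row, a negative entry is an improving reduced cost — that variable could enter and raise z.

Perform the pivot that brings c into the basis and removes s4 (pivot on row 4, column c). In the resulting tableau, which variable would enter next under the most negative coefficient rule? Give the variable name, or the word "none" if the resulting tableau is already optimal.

Pivot element 9/5. New z-row = old z-row − (-12/5)·(row 4/(9/5)).
Updated z-row coefficients: a: 0, b: 17/3, c: 0, s1: 0, s2: 0, s3: 4/3, s4: 4/3.
No coefficient is strictly negative; the tableau after this pivot is optimal.

none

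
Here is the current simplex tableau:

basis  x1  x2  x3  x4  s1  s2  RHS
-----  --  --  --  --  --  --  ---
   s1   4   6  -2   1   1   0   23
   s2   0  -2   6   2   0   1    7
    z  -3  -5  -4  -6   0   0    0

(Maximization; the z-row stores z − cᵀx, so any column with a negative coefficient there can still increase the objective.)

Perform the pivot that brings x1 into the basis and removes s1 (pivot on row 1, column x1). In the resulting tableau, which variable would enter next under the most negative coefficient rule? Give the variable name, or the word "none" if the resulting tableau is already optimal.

x3

Pivot element 4. New z-row = old z-row − (-3)·(row 1/4).
Updated z-row coefficients: x1: 0, x2: -1/2, x3: -11/2, x4: -21/4, s1: 3/4, s2: 0.
The most negative is -11/2 in column x3, so x3 would enter next.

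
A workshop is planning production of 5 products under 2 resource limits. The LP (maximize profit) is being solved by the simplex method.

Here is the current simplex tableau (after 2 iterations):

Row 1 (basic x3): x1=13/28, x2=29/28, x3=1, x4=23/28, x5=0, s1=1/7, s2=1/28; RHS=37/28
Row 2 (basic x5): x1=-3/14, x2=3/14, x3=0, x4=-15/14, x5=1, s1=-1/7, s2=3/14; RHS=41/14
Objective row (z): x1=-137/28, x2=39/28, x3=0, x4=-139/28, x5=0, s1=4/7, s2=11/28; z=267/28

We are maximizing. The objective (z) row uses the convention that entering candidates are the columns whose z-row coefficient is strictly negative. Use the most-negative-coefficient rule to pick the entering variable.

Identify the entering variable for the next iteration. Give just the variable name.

Objective-row coefficients: x1: -137/28, x2: 39/28, x3: 0, x4: -139/28, x5: 0, s1: 4/7, s2: 11/28.
The most negative is -139/28 in column x4, so x4 enters.

x4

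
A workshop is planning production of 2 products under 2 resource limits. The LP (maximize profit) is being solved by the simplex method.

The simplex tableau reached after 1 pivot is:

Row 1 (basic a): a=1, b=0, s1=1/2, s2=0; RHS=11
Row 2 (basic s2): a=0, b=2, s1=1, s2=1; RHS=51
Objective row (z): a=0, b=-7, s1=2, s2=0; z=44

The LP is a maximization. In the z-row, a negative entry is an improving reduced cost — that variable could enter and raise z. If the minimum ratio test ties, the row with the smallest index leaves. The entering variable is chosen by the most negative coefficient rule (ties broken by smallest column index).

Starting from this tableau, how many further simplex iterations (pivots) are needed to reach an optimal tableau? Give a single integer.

pivot: b in, s2 out → z = 445/2
No improving column remains; optimal.

1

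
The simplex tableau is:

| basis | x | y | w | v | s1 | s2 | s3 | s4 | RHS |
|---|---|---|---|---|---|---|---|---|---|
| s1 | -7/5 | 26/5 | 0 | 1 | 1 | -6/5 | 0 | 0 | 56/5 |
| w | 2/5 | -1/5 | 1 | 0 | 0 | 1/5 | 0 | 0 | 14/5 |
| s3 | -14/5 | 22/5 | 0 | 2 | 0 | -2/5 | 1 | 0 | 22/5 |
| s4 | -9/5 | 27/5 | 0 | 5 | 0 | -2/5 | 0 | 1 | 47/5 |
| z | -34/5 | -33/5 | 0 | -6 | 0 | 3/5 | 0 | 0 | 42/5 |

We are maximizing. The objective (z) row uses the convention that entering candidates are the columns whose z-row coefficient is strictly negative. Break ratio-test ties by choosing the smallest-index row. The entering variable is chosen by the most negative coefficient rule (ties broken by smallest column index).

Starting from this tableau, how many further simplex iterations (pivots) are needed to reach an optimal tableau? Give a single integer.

3

pivot: x in, w out → z = 56
pivot: y in, s1 out → z = 308/3
pivot: v in, s4 out → z = 1865/18
No improving column remains; optimal.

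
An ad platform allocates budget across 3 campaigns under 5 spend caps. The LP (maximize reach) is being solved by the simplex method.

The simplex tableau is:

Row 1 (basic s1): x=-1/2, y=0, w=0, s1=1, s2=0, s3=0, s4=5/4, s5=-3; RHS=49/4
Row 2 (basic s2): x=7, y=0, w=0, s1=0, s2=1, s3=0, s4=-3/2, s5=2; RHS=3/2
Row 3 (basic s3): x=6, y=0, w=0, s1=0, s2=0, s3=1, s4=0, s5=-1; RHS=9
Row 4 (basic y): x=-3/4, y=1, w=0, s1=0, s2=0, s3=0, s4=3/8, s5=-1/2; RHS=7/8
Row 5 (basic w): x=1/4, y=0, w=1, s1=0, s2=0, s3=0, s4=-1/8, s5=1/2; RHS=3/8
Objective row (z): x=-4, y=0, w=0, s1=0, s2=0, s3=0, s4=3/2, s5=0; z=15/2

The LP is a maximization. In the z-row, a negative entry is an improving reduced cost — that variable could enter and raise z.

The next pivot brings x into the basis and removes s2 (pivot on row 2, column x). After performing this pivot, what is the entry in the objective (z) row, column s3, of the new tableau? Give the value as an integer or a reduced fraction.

Pivot element is row 2, column x: 7.
Normalize row 2: new (row 2, s3) = 0/7 = 0.
z-row ← z-row − (-4)·(new row 2): 0 − (-4)·0 = 0.

0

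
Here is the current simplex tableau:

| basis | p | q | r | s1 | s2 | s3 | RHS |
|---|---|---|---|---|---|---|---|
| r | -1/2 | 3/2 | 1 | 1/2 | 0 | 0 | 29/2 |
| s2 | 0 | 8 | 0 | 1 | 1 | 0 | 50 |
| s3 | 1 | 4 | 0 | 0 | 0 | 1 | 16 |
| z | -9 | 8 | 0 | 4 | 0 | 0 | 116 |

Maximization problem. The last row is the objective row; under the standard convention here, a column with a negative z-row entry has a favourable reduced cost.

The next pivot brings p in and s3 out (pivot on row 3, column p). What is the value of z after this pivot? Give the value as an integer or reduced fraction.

Minimum ratio for p: 16/1 = 16.
z changes by −(z-row coeff of p)·ratio = −(-9)·16 = 144.
New z = 116 + 144 = 260.

260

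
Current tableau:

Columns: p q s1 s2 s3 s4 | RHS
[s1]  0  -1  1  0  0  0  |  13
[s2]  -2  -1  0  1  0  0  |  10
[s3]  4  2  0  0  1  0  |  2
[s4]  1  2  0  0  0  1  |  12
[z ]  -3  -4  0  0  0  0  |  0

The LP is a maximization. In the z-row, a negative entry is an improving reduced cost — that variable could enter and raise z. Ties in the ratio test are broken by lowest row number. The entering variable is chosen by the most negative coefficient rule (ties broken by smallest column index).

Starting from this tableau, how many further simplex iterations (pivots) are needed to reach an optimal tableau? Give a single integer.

1

pivot: q in, s3 out → z = 4
No improving column remains; optimal.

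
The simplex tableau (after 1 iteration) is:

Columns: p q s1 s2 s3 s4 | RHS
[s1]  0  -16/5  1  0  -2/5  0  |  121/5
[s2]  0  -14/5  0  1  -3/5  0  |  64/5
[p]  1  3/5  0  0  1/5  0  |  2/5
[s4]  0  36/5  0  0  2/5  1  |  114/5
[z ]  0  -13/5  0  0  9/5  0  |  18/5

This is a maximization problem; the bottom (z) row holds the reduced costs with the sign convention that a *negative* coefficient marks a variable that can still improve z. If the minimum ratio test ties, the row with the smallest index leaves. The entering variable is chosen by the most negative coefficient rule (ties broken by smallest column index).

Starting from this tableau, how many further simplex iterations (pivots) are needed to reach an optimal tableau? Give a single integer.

1

pivot: q in, p out → z = 16/3
No improving column remains; optimal.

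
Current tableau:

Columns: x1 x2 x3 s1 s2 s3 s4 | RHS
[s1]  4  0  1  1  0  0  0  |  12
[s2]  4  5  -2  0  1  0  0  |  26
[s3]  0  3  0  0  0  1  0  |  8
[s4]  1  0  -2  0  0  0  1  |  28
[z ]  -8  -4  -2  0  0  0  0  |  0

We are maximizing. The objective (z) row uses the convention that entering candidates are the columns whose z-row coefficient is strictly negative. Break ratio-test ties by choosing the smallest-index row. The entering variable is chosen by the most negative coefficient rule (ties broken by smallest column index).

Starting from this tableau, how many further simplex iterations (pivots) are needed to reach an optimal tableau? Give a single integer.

pivot: x1 in, s1 out → z = 24
pivot: x2 in, s3 out → z = 104/3
No improving column remains; optimal.

2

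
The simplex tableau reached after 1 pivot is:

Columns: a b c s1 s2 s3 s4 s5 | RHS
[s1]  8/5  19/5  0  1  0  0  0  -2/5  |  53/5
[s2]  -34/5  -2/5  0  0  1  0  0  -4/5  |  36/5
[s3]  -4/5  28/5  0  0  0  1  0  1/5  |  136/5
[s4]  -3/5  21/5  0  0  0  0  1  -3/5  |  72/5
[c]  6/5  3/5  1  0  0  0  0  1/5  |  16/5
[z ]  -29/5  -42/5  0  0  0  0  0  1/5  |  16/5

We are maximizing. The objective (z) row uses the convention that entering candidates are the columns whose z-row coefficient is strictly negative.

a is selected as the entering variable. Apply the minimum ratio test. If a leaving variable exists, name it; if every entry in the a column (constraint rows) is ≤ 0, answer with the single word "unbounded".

c

Ratios: row 1 (s1): (53/5)/(8/5) = 53/8; row 2 (s2): entry -34/5 ≤ 0, skip; row 3 (s3): entry -4/5 ≤ 0, skip; row 4 (s4): entry -3/5 ≤ 0, skip; row 5 (c): (16/5)/(6/5) = 8/3.
Minimum ratio is in the c row, so c leaves.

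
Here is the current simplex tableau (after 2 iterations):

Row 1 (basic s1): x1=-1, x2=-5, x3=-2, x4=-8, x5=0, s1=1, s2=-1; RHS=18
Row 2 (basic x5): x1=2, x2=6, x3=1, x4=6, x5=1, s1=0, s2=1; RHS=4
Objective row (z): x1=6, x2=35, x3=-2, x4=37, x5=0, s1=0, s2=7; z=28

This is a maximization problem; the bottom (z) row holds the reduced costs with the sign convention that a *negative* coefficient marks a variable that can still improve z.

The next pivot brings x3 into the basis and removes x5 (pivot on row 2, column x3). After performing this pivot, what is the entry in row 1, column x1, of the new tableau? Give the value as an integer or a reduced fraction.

3

Pivot element is row 2, column x3: 1.
Normalize row 2: new (row 2, x1) = 2/1 = 2.
row 1 ← row 1 − (-2)·(new row 2): -1 − (-2)·2 = 3.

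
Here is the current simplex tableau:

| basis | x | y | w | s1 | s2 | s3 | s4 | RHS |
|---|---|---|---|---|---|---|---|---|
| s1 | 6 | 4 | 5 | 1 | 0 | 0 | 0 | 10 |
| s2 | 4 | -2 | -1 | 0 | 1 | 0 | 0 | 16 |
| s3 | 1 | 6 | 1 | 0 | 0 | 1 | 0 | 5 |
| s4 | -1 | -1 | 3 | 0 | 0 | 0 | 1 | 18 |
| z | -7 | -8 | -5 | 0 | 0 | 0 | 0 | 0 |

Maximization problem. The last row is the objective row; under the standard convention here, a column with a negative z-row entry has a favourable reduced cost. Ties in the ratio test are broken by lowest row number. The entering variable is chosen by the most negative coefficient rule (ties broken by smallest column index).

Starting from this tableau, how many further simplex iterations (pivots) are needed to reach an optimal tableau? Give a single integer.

pivot: y in, s3 out → z = 20/3
pivot: x in, s1 out → z = 55/4
No improving column remains; optimal.

2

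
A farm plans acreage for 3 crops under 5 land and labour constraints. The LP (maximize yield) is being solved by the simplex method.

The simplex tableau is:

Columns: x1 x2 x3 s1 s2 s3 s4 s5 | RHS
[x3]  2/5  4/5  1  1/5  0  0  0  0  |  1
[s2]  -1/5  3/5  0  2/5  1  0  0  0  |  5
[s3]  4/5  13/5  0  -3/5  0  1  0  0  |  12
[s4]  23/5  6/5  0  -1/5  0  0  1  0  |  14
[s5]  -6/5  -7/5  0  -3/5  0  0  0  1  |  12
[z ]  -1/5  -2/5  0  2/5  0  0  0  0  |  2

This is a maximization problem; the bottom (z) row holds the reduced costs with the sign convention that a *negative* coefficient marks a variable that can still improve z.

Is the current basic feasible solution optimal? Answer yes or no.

Column x1 has objective-row coefficient -1/5, which is negative; an improving pivot exists, so not yet optimal.

no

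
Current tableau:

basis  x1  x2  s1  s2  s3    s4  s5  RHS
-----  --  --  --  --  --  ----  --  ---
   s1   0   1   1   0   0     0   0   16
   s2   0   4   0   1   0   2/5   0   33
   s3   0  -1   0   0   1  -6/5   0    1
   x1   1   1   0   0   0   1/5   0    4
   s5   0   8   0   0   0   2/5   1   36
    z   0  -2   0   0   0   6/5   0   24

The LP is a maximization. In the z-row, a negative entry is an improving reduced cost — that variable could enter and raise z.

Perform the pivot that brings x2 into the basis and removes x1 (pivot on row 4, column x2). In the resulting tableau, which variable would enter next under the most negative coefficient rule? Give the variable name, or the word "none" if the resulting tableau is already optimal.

Pivot element 1. New z-row = old z-row − (-2)·(row 4/1).
Updated z-row coefficients: x1: 2, x2: 0, s1: 0, s2: 0, s3: 0, s4: 8/5, s5: 0.
No coefficient is strictly negative; the tableau after this pivot is optimal.

none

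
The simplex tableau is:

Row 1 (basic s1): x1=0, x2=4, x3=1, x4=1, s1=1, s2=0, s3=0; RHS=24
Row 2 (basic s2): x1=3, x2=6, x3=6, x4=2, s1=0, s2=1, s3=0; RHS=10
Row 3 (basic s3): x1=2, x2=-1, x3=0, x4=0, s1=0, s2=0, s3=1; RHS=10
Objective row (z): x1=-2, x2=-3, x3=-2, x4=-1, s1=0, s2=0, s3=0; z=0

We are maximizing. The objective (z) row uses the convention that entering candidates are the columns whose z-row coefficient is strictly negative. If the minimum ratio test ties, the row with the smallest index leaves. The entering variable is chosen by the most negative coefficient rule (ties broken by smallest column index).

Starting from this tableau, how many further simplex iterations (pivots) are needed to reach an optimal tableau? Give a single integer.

pivot: x2 in, s2 out → z = 5
pivot: x1 in, x2 out → z = 20/3
No improving column remains; optimal.

2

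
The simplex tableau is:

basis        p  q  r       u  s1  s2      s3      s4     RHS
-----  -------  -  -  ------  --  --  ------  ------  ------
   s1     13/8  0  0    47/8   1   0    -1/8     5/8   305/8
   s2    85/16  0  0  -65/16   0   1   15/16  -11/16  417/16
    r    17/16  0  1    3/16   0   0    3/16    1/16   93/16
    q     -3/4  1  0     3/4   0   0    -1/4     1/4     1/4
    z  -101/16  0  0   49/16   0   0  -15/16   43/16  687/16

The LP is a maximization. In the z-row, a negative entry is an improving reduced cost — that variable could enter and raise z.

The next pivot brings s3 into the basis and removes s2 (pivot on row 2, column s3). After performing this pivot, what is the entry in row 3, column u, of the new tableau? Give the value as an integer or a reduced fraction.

1

Pivot element is row 2, column s3: 15/16.
Normalize row 2: new (row 2, u) = (-65/16)/(15/16) = -13/3.
row 3 ← row 3 − (3/16)·(new row 2): 3/16 − (3/16)·(-13/3) = 1.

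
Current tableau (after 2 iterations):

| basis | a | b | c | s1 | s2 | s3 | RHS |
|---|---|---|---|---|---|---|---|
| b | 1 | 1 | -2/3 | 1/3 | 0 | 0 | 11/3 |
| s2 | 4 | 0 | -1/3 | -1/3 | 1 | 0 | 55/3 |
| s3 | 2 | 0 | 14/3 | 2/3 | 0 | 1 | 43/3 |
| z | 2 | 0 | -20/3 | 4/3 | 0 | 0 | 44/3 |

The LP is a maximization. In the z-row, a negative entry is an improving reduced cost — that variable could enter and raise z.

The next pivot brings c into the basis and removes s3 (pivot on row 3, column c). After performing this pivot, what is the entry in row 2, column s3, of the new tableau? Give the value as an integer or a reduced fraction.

1/14

Pivot element is row 3, column c: 14/3.
Normalize row 3: new (row 3, s3) = 1/(14/3) = 3/14.
row 2 ← row 2 − (-1/3)·(new row 3): 0 − (-1/3)·(3/14) = 1/14.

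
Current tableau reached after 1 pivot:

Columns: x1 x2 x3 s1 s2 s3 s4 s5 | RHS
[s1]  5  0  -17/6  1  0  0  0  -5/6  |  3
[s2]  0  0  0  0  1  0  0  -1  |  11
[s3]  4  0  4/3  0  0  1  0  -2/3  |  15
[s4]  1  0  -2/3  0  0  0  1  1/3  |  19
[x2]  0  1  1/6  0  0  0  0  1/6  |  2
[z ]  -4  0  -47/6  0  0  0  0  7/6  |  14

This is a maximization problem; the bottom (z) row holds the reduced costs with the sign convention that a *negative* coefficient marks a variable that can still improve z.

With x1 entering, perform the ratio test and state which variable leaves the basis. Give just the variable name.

Ratios: row 1 (s1): 3/5 = 3/5; row 2 (s2): entry 0 ≤ 0, skip; row 3 (s3): 15/4 = 15/4; row 4 (s4): 19/1 = 19; row 5 (x2): entry 0 ≤ 0, skip.
Minimum ratio 3/5 is in the s1 row, so s1 leaves.

s1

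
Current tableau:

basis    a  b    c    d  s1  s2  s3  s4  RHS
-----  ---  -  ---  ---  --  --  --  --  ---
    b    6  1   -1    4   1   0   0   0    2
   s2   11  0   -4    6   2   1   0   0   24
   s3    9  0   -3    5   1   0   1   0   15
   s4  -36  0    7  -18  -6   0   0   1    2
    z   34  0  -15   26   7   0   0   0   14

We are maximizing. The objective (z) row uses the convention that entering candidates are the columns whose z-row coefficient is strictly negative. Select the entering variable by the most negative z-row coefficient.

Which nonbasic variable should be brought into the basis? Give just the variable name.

Objective-row coefficients: a: 34, b: 0, c: -15, d: 26, s1: 7, s2: 0, s3: 0, s4: 0.
The most negative is -15 in column c, so c enters.

c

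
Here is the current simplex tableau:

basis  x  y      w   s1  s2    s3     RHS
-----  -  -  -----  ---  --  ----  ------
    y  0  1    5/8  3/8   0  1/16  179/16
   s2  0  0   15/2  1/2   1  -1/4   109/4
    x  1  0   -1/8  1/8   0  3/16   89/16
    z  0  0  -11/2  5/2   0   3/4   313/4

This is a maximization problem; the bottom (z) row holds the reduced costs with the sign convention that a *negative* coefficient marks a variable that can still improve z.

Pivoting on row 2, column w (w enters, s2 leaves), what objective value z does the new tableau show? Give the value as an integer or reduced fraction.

2947/30

Minimum ratio for w: (109/4)/(15/2) = 109/30.
z changes by −(z-row coeff of w)·ratio = −(-11/2)·(109/30) = 1199/60.
New z = 313/4 + (1199/60) = 2947/30.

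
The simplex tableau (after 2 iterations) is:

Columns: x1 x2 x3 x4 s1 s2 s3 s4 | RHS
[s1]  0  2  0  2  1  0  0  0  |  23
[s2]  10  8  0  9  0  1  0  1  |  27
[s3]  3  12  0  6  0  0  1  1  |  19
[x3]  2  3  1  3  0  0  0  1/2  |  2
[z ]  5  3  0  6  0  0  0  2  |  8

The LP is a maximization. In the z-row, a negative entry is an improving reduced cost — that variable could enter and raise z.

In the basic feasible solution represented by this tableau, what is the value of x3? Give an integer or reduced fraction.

x3 is basic (row 4); its value is the RHS of that row: 2.

2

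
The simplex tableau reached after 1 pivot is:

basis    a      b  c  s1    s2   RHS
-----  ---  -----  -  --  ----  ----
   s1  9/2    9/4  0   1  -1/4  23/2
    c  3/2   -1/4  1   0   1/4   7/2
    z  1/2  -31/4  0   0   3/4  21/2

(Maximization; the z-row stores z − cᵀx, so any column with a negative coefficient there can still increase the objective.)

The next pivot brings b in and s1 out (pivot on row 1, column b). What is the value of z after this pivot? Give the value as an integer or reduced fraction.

451/9

Minimum ratio for b: (23/2)/(9/4) = 46/9.
z changes by −(z-row coeff of b)·ratio = −(-31/4)·(46/9) = 713/18.
New z = 21/2 + (713/18) = 451/9.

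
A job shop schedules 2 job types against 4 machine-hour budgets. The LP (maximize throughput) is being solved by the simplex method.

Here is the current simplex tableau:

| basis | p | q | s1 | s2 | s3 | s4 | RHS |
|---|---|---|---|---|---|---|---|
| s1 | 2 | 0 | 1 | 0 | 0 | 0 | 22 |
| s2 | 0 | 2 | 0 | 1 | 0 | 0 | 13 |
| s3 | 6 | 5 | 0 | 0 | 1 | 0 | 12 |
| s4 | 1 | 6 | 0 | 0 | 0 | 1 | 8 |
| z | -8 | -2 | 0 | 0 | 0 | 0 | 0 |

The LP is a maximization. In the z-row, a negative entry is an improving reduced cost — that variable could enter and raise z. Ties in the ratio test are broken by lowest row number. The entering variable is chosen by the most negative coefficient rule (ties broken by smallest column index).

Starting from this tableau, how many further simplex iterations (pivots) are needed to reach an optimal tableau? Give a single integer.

pivot: p in, s3 out → z = 16
No improving column remains; optimal.

1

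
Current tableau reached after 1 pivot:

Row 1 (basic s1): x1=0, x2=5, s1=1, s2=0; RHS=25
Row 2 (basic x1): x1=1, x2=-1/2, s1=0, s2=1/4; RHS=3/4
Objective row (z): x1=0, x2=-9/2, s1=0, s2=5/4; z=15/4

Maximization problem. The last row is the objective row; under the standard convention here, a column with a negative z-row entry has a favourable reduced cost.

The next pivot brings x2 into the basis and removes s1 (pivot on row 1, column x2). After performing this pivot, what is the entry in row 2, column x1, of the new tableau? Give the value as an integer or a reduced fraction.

1

Pivot element is row 1, column x2: 5.
Normalize row 1: new (row 1, x1) = 0/5 = 0.
row 2 ← row 2 − (-1/2)·(new row 1): 1 − (-1/2)·0 = 1.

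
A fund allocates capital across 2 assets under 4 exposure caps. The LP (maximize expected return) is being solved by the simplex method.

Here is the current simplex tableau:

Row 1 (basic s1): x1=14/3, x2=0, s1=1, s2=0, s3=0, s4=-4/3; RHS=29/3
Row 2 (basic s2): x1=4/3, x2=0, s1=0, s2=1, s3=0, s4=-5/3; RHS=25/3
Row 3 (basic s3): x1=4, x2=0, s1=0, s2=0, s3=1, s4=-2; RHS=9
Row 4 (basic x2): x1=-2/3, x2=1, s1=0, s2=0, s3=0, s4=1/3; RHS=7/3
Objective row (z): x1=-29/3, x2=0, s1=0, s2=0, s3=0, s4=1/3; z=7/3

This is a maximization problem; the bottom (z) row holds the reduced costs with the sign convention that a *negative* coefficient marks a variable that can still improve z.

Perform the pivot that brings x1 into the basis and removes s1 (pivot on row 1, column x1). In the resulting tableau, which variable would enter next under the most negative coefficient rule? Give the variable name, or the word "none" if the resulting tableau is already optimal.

s4

Pivot element 14/3. New z-row = old z-row − (-29/3)·(row 1/(14/3)).
Updated z-row coefficients: x1: 0, x2: 0, s1: 29/14, s2: 0, s3: 0, s4: -17/7.
The most negative is -17/7 in column s4, so s4 would enter next.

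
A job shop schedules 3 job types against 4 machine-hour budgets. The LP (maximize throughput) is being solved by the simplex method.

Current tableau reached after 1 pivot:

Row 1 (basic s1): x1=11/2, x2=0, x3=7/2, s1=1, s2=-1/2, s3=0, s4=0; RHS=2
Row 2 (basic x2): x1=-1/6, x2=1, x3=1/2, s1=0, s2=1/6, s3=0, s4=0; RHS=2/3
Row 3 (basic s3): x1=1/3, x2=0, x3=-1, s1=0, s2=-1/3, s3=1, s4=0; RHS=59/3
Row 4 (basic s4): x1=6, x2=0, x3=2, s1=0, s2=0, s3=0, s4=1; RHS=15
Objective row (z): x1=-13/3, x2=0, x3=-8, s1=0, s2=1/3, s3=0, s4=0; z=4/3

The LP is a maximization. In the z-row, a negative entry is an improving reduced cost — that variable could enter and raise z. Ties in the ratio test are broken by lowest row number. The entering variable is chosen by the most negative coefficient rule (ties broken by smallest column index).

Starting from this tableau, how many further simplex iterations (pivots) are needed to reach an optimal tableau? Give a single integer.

pivot: x3 in, s1 out → z = 124/21
pivot: s2 in, x2 out → z = 36/5
No improving column remains; optimal.

2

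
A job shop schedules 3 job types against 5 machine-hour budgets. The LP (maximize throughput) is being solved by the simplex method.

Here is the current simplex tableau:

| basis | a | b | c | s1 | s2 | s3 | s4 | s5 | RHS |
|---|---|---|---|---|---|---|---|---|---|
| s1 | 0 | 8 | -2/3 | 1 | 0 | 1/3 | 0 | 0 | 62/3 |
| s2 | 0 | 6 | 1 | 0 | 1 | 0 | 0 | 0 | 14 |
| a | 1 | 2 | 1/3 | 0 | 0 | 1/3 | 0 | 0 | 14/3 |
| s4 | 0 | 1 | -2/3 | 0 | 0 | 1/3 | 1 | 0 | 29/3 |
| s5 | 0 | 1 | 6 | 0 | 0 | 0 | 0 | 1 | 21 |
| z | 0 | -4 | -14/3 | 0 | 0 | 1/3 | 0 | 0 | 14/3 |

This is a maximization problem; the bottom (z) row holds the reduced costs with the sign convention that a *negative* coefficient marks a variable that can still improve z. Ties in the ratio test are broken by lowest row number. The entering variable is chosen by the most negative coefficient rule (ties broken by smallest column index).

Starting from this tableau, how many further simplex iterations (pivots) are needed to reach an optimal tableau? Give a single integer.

2

pivot: c in, s5 out → z = 21
pivot: b in, s2 out → z = 134/5
No improving column remains; optimal.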